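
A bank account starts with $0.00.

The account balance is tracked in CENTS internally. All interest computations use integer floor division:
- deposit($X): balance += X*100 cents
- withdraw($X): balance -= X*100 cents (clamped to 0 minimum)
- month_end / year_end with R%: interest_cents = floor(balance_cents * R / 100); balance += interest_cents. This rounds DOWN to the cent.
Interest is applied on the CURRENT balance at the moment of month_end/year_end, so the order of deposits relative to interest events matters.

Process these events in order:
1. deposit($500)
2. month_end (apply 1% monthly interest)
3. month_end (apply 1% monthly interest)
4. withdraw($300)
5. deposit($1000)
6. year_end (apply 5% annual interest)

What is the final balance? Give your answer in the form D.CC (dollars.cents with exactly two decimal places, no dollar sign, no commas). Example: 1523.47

Answer: 1270.55

Derivation:
After 1 (deposit($500)): balance=$500.00 total_interest=$0.00
After 2 (month_end (apply 1% monthly interest)): balance=$505.00 total_interest=$5.00
After 3 (month_end (apply 1% monthly interest)): balance=$510.05 total_interest=$10.05
After 4 (withdraw($300)): balance=$210.05 total_interest=$10.05
After 5 (deposit($1000)): balance=$1210.05 total_interest=$10.05
After 6 (year_end (apply 5% annual interest)): balance=$1270.55 total_interest=$70.55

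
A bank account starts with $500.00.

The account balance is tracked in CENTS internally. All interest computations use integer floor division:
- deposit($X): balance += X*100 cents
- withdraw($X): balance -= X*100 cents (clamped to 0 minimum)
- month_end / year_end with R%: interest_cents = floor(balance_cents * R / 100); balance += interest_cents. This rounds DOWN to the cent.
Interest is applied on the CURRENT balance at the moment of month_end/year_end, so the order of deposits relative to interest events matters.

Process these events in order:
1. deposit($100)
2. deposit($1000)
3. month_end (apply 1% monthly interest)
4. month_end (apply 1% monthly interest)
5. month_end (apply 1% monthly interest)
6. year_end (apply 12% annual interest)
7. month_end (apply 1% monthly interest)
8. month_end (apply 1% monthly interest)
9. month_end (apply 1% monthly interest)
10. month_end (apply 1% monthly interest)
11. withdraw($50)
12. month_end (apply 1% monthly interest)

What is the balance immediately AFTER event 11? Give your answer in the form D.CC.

Answer: 1871.24

Derivation:
After 1 (deposit($100)): balance=$600.00 total_interest=$0.00
After 2 (deposit($1000)): balance=$1600.00 total_interest=$0.00
After 3 (month_end (apply 1% monthly interest)): balance=$1616.00 total_interest=$16.00
After 4 (month_end (apply 1% monthly interest)): balance=$1632.16 total_interest=$32.16
After 5 (month_end (apply 1% monthly interest)): balance=$1648.48 total_interest=$48.48
After 6 (year_end (apply 12% annual interest)): balance=$1846.29 total_interest=$246.29
After 7 (month_end (apply 1% monthly interest)): balance=$1864.75 total_interest=$264.75
After 8 (month_end (apply 1% monthly interest)): balance=$1883.39 total_interest=$283.39
After 9 (month_end (apply 1% monthly interest)): balance=$1902.22 total_interest=$302.22
After 10 (month_end (apply 1% monthly interest)): balance=$1921.24 total_interest=$321.24
After 11 (withdraw($50)): balance=$1871.24 total_interest=$321.24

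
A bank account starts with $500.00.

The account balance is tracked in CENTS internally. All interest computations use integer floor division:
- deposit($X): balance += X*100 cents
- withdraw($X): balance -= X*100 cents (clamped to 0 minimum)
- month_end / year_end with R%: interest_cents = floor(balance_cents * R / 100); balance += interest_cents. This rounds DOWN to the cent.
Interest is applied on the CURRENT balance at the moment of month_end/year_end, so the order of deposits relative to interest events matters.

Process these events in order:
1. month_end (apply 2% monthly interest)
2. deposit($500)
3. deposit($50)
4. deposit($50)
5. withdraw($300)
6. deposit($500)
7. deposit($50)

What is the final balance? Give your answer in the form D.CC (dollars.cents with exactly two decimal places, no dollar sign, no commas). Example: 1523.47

After 1 (month_end (apply 2% monthly interest)): balance=$510.00 total_interest=$10.00
After 2 (deposit($500)): balance=$1010.00 total_interest=$10.00
After 3 (deposit($50)): balance=$1060.00 total_interest=$10.00
After 4 (deposit($50)): balance=$1110.00 total_interest=$10.00
After 5 (withdraw($300)): balance=$810.00 total_interest=$10.00
After 6 (deposit($500)): balance=$1310.00 total_interest=$10.00
After 7 (deposit($50)): balance=$1360.00 total_interest=$10.00

Answer: 1360.00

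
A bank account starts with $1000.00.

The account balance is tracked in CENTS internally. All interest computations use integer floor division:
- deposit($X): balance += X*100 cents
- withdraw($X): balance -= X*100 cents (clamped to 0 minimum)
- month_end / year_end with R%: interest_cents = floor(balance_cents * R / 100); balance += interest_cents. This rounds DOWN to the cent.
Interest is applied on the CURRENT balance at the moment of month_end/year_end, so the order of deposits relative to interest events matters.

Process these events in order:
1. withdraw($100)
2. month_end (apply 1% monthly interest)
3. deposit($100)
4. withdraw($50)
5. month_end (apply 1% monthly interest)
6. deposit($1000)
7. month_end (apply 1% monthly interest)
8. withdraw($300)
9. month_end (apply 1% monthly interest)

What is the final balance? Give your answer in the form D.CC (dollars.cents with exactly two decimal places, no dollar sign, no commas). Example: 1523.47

After 1 (withdraw($100)): balance=$900.00 total_interest=$0.00
After 2 (month_end (apply 1% monthly interest)): balance=$909.00 total_interest=$9.00
After 3 (deposit($100)): balance=$1009.00 total_interest=$9.00
After 4 (withdraw($50)): balance=$959.00 total_interest=$9.00
After 5 (month_end (apply 1% monthly interest)): balance=$968.59 total_interest=$18.59
After 6 (deposit($1000)): balance=$1968.59 total_interest=$18.59
After 7 (month_end (apply 1% monthly interest)): balance=$1988.27 total_interest=$38.27
After 8 (withdraw($300)): balance=$1688.27 total_interest=$38.27
After 9 (month_end (apply 1% monthly interest)): balance=$1705.15 total_interest=$55.15

Answer: 1705.15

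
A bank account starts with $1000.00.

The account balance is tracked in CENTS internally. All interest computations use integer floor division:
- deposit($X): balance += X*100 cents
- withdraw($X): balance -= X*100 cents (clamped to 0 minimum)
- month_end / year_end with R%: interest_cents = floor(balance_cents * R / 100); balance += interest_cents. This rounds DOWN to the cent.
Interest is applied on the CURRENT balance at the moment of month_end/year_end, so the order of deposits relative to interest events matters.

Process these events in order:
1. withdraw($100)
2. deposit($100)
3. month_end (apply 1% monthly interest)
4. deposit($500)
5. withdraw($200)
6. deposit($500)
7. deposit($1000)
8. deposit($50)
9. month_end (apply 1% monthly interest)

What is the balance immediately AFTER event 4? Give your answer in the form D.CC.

Answer: 1510.00

Derivation:
After 1 (withdraw($100)): balance=$900.00 total_interest=$0.00
After 2 (deposit($100)): balance=$1000.00 total_interest=$0.00
After 3 (month_end (apply 1% monthly interest)): balance=$1010.00 total_interest=$10.00
After 4 (deposit($500)): balance=$1510.00 total_interest=$10.00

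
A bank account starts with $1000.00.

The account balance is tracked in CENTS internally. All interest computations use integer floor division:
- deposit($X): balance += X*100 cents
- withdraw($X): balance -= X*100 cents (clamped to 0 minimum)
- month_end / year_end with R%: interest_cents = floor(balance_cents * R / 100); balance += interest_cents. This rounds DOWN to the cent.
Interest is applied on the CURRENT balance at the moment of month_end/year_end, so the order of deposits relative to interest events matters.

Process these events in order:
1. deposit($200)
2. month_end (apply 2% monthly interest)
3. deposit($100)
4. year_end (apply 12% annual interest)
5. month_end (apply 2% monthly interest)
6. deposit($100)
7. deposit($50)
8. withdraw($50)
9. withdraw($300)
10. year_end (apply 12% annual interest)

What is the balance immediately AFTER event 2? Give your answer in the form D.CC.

After 1 (deposit($200)): balance=$1200.00 total_interest=$0.00
After 2 (month_end (apply 2% monthly interest)): balance=$1224.00 total_interest=$24.00

Answer: 1224.00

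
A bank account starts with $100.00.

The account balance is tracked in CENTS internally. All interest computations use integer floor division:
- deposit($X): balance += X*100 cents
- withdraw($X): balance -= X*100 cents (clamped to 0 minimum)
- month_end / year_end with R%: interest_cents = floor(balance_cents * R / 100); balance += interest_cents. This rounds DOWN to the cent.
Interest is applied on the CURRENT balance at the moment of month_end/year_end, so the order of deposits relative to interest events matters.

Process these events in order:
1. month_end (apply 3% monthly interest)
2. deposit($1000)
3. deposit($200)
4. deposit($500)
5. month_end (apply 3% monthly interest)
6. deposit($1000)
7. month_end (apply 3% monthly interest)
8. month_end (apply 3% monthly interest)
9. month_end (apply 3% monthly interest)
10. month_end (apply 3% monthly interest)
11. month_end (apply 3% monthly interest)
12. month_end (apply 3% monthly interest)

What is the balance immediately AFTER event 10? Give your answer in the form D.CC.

Answer: 3215.67

Derivation:
After 1 (month_end (apply 3% monthly interest)): balance=$103.00 total_interest=$3.00
After 2 (deposit($1000)): balance=$1103.00 total_interest=$3.00
After 3 (deposit($200)): balance=$1303.00 total_interest=$3.00
After 4 (deposit($500)): balance=$1803.00 total_interest=$3.00
After 5 (month_end (apply 3% monthly interest)): balance=$1857.09 total_interest=$57.09
After 6 (deposit($1000)): balance=$2857.09 total_interest=$57.09
After 7 (month_end (apply 3% monthly interest)): balance=$2942.80 total_interest=$142.80
After 8 (month_end (apply 3% monthly interest)): balance=$3031.08 total_interest=$231.08
After 9 (month_end (apply 3% monthly interest)): balance=$3122.01 total_interest=$322.01
After 10 (month_end (apply 3% monthly interest)): balance=$3215.67 total_interest=$415.67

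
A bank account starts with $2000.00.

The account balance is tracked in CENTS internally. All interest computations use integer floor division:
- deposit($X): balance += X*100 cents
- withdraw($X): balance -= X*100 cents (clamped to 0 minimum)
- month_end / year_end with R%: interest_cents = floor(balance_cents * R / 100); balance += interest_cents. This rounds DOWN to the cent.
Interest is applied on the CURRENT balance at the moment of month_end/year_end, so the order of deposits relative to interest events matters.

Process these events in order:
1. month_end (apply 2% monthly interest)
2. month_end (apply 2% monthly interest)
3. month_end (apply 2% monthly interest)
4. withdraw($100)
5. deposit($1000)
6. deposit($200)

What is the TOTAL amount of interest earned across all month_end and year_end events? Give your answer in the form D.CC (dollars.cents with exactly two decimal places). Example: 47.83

After 1 (month_end (apply 2% monthly interest)): balance=$2040.00 total_interest=$40.00
After 2 (month_end (apply 2% monthly interest)): balance=$2080.80 total_interest=$80.80
After 3 (month_end (apply 2% monthly interest)): balance=$2122.41 total_interest=$122.41
After 4 (withdraw($100)): balance=$2022.41 total_interest=$122.41
After 5 (deposit($1000)): balance=$3022.41 total_interest=$122.41
After 6 (deposit($200)): balance=$3222.41 total_interest=$122.41

Answer: 122.41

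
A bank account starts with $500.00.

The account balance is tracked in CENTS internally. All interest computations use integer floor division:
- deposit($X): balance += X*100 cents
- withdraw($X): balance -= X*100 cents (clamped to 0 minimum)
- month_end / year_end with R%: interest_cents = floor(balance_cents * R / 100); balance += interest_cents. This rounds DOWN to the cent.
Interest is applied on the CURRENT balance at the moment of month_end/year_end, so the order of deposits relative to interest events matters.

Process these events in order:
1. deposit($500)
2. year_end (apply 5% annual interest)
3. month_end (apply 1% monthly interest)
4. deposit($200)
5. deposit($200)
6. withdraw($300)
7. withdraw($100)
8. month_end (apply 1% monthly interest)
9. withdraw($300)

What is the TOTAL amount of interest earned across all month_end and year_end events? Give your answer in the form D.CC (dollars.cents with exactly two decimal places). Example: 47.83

After 1 (deposit($500)): balance=$1000.00 total_interest=$0.00
After 2 (year_end (apply 5% annual interest)): balance=$1050.00 total_interest=$50.00
After 3 (month_end (apply 1% monthly interest)): balance=$1060.50 total_interest=$60.50
After 4 (deposit($200)): balance=$1260.50 total_interest=$60.50
After 5 (deposit($200)): balance=$1460.50 total_interest=$60.50
After 6 (withdraw($300)): balance=$1160.50 total_interest=$60.50
After 7 (withdraw($100)): balance=$1060.50 total_interest=$60.50
After 8 (month_end (apply 1% monthly interest)): balance=$1071.10 total_interest=$71.10
After 9 (withdraw($300)): balance=$771.10 total_interest=$71.10

Answer: 71.10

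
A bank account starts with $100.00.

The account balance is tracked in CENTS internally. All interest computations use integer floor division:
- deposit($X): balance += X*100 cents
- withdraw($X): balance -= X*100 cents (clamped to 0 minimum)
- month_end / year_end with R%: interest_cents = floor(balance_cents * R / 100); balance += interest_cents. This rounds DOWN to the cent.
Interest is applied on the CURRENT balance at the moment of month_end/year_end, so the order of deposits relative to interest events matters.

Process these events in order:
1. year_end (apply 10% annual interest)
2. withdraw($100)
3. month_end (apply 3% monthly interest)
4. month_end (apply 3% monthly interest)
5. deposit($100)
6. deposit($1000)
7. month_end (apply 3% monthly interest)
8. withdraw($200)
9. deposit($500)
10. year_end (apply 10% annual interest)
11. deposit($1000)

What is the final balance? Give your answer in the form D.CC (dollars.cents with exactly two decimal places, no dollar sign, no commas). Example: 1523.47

After 1 (year_end (apply 10% annual interest)): balance=$110.00 total_interest=$10.00
After 2 (withdraw($100)): balance=$10.00 total_interest=$10.00
After 3 (month_end (apply 3% monthly interest)): balance=$10.30 total_interest=$10.30
After 4 (month_end (apply 3% monthly interest)): balance=$10.60 total_interest=$10.60
After 5 (deposit($100)): balance=$110.60 total_interest=$10.60
After 6 (deposit($1000)): balance=$1110.60 total_interest=$10.60
After 7 (month_end (apply 3% monthly interest)): balance=$1143.91 total_interest=$43.91
After 8 (withdraw($200)): balance=$943.91 total_interest=$43.91
After 9 (deposit($500)): balance=$1443.91 total_interest=$43.91
After 10 (year_end (apply 10% annual interest)): balance=$1588.30 total_interest=$188.30
After 11 (deposit($1000)): balance=$2588.30 total_interest=$188.30

Answer: 2588.30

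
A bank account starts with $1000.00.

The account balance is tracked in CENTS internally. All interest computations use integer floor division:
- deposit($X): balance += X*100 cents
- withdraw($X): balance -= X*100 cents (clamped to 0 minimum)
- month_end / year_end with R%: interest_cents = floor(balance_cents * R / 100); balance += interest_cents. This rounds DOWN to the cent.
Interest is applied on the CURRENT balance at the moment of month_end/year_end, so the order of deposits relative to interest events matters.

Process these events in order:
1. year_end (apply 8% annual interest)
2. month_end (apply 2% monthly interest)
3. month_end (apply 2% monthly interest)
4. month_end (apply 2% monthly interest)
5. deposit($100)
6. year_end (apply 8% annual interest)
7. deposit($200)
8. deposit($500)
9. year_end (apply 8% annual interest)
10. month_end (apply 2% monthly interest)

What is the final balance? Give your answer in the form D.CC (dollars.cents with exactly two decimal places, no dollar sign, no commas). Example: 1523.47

Answer: 2253.62

Derivation:
After 1 (year_end (apply 8% annual interest)): balance=$1080.00 total_interest=$80.00
After 2 (month_end (apply 2% monthly interest)): balance=$1101.60 total_interest=$101.60
After 3 (month_end (apply 2% monthly interest)): balance=$1123.63 total_interest=$123.63
After 4 (month_end (apply 2% monthly interest)): balance=$1146.10 total_interest=$146.10
After 5 (deposit($100)): balance=$1246.10 total_interest=$146.10
After 6 (year_end (apply 8% annual interest)): balance=$1345.78 total_interest=$245.78
After 7 (deposit($200)): balance=$1545.78 total_interest=$245.78
After 8 (deposit($500)): balance=$2045.78 total_interest=$245.78
After 9 (year_end (apply 8% annual interest)): balance=$2209.44 total_interest=$409.44
After 10 (month_end (apply 2% monthly interest)): balance=$2253.62 total_interest=$453.62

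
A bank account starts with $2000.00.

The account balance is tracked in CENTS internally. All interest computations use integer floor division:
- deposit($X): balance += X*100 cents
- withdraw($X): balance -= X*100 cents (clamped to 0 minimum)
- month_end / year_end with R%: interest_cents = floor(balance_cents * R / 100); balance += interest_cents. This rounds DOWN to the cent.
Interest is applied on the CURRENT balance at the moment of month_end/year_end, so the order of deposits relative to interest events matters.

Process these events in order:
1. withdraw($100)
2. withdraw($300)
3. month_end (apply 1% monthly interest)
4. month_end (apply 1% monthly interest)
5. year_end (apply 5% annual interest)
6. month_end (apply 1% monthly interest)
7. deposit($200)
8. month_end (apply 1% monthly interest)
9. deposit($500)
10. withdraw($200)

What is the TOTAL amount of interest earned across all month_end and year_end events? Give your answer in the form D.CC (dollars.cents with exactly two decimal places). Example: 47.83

After 1 (withdraw($100)): balance=$1900.00 total_interest=$0.00
After 2 (withdraw($300)): balance=$1600.00 total_interest=$0.00
After 3 (month_end (apply 1% monthly interest)): balance=$1616.00 total_interest=$16.00
After 4 (month_end (apply 1% monthly interest)): balance=$1632.16 total_interest=$32.16
After 5 (year_end (apply 5% annual interest)): balance=$1713.76 total_interest=$113.76
After 6 (month_end (apply 1% monthly interest)): balance=$1730.89 total_interest=$130.89
After 7 (deposit($200)): balance=$1930.89 total_interest=$130.89
After 8 (month_end (apply 1% monthly interest)): balance=$1950.19 total_interest=$150.19
After 9 (deposit($500)): balance=$2450.19 total_interest=$150.19
After 10 (withdraw($200)): balance=$2250.19 total_interest=$150.19

Answer: 150.19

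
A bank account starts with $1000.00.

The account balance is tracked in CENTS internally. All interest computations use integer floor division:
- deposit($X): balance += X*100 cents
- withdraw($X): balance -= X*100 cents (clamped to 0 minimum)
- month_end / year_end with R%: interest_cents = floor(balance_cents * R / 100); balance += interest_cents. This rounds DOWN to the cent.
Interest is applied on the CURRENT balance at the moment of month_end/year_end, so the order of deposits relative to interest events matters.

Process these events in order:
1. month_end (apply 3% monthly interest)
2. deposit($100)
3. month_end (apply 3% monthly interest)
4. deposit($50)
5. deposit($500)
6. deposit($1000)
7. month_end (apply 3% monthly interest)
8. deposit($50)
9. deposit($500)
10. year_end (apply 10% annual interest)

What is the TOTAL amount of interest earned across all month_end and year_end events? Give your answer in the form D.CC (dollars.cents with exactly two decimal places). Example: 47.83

After 1 (month_end (apply 3% monthly interest)): balance=$1030.00 total_interest=$30.00
After 2 (deposit($100)): balance=$1130.00 total_interest=$30.00
After 3 (month_end (apply 3% monthly interest)): balance=$1163.90 total_interest=$63.90
After 4 (deposit($50)): balance=$1213.90 total_interest=$63.90
After 5 (deposit($500)): balance=$1713.90 total_interest=$63.90
After 6 (deposit($1000)): balance=$2713.90 total_interest=$63.90
After 7 (month_end (apply 3% monthly interest)): balance=$2795.31 total_interest=$145.31
After 8 (deposit($50)): balance=$2845.31 total_interest=$145.31
After 9 (deposit($500)): balance=$3345.31 total_interest=$145.31
After 10 (year_end (apply 10% annual interest)): balance=$3679.84 total_interest=$479.84

Answer: 479.84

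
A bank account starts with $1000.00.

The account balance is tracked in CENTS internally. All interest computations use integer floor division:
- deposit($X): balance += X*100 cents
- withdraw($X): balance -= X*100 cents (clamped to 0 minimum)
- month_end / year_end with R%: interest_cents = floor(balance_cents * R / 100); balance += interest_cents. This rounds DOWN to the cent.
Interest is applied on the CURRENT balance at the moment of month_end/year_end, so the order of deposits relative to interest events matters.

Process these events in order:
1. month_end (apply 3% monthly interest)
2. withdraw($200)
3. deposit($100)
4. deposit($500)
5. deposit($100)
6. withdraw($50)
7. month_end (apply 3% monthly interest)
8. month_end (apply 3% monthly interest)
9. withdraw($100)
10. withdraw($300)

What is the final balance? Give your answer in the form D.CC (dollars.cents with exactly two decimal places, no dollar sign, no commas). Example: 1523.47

After 1 (month_end (apply 3% monthly interest)): balance=$1030.00 total_interest=$30.00
After 2 (withdraw($200)): balance=$830.00 total_interest=$30.00
After 3 (deposit($100)): balance=$930.00 total_interest=$30.00
After 4 (deposit($500)): balance=$1430.00 total_interest=$30.00
After 5 (deposit($100)): balance=$1530.00 total_interest=$30.00
After 6 (withdraw($50)): balance=$1480.00 total_interest=$30.00
After 7 (month_end (apply 3% monthly interest)): balance=$1524.40 total_interest=$74.40
After 8 (month_end (apply 3% monthly interest)): balance=$1570.13 total_interest=$120.13
After 9 (withdraw($100)): balance=$1470.13 total_interest=$120.13
After 10 (withdraw($300)): balance=$1170.13 total_interest=$120.13

Answer: 1170.13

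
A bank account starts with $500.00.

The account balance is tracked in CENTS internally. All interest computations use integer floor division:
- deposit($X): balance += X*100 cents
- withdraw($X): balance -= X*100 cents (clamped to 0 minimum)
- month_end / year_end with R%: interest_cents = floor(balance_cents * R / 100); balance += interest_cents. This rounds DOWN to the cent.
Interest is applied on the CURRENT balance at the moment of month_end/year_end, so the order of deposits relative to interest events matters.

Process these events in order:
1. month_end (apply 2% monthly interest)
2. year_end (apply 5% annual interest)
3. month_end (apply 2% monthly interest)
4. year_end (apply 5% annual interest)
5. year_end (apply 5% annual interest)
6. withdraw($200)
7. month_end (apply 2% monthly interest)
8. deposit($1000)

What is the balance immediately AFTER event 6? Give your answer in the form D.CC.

Answer: 402.19

Derivation:
After 1 (month_end (apply 2% monthly interest)): balance=$510.00 total_interest=$10.00
After 2 (year_end (apply 5% annual interest)): balance=$535.50 total_interest=$35.50
After 3 (month_end (apply 2% monthly interest)): balance=$546.21 total_interest=$46.21
After 4 (year_end (apply 5% annual interest)): balance=$573.52 total_interest=$73.52
After 5 (year_end (apply 5% annual interest)): balance=$602.19 total_interest=$102.19
After 6 (withdraw($200)): balance=$402.19 total_interest=$102.19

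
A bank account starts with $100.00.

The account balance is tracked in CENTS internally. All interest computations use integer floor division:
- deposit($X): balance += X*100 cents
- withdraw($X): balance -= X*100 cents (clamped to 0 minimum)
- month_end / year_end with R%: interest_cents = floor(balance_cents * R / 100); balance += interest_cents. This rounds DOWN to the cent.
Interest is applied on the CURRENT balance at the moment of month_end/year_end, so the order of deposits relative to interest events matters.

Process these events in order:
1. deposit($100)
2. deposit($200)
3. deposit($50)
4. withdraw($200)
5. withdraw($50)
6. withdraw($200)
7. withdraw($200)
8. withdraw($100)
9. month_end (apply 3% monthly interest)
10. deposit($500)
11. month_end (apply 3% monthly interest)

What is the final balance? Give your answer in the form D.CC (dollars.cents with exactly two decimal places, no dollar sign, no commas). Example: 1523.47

Answer: 515.00

Derivation:
After 1 (deposit($100)): balance=$200.00 total_interest=$0.00
After 2 (deposit($200)): balance=$400.00 total_interest=$0.00
After 3 (deposit($50)): balance=$450.00 total_interest=$0.00
After 4 (withdraw($200)): balance=$250.00 total_interest=$0.00
After 5 (withdraw($50)): balance=$200.00 total_interest=$0.00
After 6 (withdraw($200)): balance=$0.00 total_interest=$0.00
After 7 (withdraw($200)): balance=$0.00 total_interest=$0.00
After 8 (withdraw($100)): balance=$0.00 total_interest=$0.00
After 9 (month_end (apply 3% monthly interest)): balance=$0.00 total_interest=$0.00
After 10 (deposit($500)): balance=$500.00 total_interest=$0.00
After 11 (month_end (apply 3% monthly interest)): balance=$515.00 total_interest=$15.00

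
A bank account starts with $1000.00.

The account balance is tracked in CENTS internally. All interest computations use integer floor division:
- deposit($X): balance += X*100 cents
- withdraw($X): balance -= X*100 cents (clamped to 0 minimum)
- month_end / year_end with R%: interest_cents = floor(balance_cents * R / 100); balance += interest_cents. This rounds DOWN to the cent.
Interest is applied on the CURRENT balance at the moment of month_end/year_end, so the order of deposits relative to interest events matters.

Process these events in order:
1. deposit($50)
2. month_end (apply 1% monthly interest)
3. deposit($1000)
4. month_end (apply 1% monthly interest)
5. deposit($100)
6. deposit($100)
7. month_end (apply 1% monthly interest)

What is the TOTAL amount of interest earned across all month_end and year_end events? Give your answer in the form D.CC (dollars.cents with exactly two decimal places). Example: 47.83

Answer: 53.91

Derivation:
After 1 (deposit($50)): balance=$1050.00 total_interest=$0.00
After 2 (month_end (apply 1% monthly interest)): balance=$1060.50 total_interest=$10.50
After 3 (deposit($1000)): balance=$2060.50 total_interest=$10.50
After 4 (month_end (apply 1% monthly interest)): balance=$2081.10 total_interest=$31.10
After 5 (deposit($100)): balance=$2181.10 total_interest=$31.10
After 6 (deposit($100)): balance=$2281.10 total_interest=$31.10
After 7 (month_end (apply 1% monthly interest)): balance=$2303.91 total_interest=$53.91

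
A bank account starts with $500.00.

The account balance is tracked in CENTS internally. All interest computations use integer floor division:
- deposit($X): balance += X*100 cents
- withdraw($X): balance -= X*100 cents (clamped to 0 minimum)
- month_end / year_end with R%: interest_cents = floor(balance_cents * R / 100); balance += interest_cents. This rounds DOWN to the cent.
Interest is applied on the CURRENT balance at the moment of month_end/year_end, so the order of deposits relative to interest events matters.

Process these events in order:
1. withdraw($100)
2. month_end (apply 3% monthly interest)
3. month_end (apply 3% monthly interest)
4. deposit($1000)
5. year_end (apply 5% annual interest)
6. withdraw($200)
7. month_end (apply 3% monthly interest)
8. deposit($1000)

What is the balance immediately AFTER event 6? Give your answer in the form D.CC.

After 1 (withdraw($100)): balance=$400.00 total_interest=$0.00
After 2 (month_end (apply 3% monthly interest)): balance=$412.00 total_interest=$12.00
After 3 (month_end (apply 3% monthly interest)): balance=$424.36 total_interest=$24.36
After 4 (deposit($1000)): balance=$1424.36 total_interest=$24.36
After 5 (year_end (apply 5% annual interest)): balance=$1495.57 total_interest=$95.57
After 6 (withdraw($200)): balance=$1295.57 total_interest=$95.57

Answer: 1295.57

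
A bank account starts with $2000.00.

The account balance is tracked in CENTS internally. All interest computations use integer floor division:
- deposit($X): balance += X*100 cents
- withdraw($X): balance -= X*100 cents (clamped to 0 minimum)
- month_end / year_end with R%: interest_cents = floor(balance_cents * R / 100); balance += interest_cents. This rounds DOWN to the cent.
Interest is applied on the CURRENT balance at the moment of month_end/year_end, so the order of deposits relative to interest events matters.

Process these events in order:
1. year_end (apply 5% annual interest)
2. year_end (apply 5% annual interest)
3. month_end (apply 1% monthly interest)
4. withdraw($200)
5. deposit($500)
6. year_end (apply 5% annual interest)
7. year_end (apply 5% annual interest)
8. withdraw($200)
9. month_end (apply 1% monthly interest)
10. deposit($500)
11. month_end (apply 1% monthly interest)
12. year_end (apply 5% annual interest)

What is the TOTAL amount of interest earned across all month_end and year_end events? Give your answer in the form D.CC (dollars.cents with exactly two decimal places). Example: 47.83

After 1 (year_end (apply 5% annual interest)): balance=$2100.00 total_interest=$100.00
After 2 (year_end (apply 5% annual interest)): balance=$2205.00 total_interest=$205.00
After 3 (month_end (apply 1% monthly interest)): balance=$2227.05 total_interest=$227.05
After 4 (withdraw($200)): balance=$2027.05 total_interest=$227.05
After 5 (deposit($500)): balance=$2527.05 total_interest=$227.05
After 6 (year_end (apply 5% annual interest)): balance=$2653.40 total_interest=$353.40
After 7 (year_end (apply 5% annual interest)): balance=$2786.07 total_interest=$486.07
After 8 (withdraw($200)): balance=$2586.07 total_interest=$486.07
After 9 (month_end (apply 1% monthly interest)): balance=$2611.93 total_interest=$511.93
After 10 (deposit($500)): balance=$3111.93 total_interest=$511.93
After 11 (month_end (apply 1% monthly interest)): balance=$3143.04 total_interest=$543.04
After 12 (year_end (apply 5% annual interest)): balance=$3300.19 total_interest=$700.19

Answer: 700.19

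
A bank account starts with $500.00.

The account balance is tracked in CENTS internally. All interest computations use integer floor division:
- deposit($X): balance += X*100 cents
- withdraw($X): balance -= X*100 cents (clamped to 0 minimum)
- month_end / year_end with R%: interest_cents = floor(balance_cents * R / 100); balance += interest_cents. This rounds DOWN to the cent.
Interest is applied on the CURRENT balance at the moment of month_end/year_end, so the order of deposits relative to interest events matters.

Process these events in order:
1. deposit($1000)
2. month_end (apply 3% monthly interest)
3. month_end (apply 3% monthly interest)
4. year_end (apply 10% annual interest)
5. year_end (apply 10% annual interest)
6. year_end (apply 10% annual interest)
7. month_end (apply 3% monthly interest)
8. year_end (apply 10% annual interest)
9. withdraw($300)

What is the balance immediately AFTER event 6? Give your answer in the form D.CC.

Answer: 2118.07

Derivation:
After 1 (deposit($1000)): balance=$1500.00 total_interest=$0.00
After 2 (month_end (apply 3% monthly interest)): balance=$1545.00 total_interest=$45.00
After 3 (month_end (apply 3% monthly interest)): balance=$1591.35 total_interest=$91.35
After 4 (year_end (apply 10% annual interest)): balance=$1750.48 total_interest=$250.48
After 5 (year_end (apply 10% annual interest)): balance=$1925.52 total_interest=$425.52
After 6 (year_end (apply 10% annual interest)): balance=$2118.07 total_interest=$618.07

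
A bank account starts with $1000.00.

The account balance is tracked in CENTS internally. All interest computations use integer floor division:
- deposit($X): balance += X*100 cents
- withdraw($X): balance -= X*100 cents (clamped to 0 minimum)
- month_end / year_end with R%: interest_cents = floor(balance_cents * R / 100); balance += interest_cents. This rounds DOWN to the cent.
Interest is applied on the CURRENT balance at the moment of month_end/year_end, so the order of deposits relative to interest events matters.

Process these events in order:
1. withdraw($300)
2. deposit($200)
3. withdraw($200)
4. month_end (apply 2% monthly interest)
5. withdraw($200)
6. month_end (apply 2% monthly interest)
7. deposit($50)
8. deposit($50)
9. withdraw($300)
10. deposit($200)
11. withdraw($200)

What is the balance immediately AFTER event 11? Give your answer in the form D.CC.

After 1 (withdraw($300)): balance=$700.00 total_interest=$0.00
After 2 (deposit($200)): balance=$900.00 total_interest=$0.00
After 3 (withdraw($200)): balance=$700.00 total_interest=$0.00
After 4 (month_end (apply 2% monthly interest)): balance=$714.00 total_interest=$14.00
After 5 (withdraw($200)): balance=$514.00 total_interest=$14.00
After 6 (month_end (apply 2% monthly interest)): balance=$524.28 total_interest=$24.28
After 7 (deposit($50)): balance=$574.28 total_interest=$24.28
After 8 (deposit($50)): balance=$624.28 total_interest=$24.28
After 9 (withdraw($300)): balance=$324.28 total_interest=$24.28
After 10 (deposit($200)): balance=$524.28 total_interest=$24.28
After 11 (withdraw($200)): balance=$324.28 total_interest=$24.28

Answer: 324.28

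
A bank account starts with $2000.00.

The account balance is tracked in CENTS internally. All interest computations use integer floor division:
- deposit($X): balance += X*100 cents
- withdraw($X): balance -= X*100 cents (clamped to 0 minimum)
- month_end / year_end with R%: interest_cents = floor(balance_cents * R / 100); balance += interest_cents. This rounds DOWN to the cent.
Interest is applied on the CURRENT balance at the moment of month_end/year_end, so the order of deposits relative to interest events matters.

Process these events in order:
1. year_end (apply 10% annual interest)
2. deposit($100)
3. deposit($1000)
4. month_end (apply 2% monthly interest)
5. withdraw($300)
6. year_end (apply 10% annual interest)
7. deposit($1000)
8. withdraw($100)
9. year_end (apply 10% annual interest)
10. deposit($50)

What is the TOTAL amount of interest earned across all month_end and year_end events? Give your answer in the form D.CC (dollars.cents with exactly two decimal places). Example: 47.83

Answer: 999.86

Derivation:
After 1 (year_end (apply 10% annual interest)): balance=$2200.00 total_interest=$200.00
After 2 (deposit($100)): balance=$2300.00 total_interest=$200.00
After 3 (deposit($1000)): balance=$3300.00 total_interest=$200.00
After 4 (month_end (apply 2% monthly interest)): balance=$3366.00 total_interest=$266.00
After 5 (withdraw($300)): balance=$3066.00 total_interest=$266.00
After 6 (year_end (apply 10% annual interest)): balance=$3372.60 total_interest=$572.60
After 7 (deposit($1000)): balance=$4372.60 total_interest=$572.60
After 8 (withdraw($100)): balance=$4272.60 total_interest=$572.60
After 9 (year_end (apply 10% annual interest)): balance=$4699.86 total_interest=$999.86
After 10 (deposit($50)): balance=$4749.86 total_interest=$999.86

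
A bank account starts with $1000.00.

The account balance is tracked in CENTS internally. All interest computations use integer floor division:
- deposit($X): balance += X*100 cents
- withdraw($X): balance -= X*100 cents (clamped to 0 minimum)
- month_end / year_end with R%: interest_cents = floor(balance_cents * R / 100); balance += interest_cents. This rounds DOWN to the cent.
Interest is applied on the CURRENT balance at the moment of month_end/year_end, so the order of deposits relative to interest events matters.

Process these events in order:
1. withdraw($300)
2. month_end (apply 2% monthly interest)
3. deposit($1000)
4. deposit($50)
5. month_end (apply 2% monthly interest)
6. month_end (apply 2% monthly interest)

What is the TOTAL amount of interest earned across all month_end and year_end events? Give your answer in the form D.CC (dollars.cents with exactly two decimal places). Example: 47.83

Answer: 85.26

Derivation:
After 1 (withdraw($300)): balance=$700.00 total_interest=$0.00
After 2 (month_end (apply 2% monthly interest)): balance=$714.00 total_interest=$14.00
After 3 (deposit($1000)): balance=$1714.00 total_interest=$14.00
After 4 (deposit($50)): balance=$1764.00 total_interest=$14.00
After 5 (month_end (apply 2% monthly interest)): balance=$1799.28 total_interest=$49.28
After 6 (month_end (apply 2% monthly interest)): balance=$1835.26 total_interest=$85.26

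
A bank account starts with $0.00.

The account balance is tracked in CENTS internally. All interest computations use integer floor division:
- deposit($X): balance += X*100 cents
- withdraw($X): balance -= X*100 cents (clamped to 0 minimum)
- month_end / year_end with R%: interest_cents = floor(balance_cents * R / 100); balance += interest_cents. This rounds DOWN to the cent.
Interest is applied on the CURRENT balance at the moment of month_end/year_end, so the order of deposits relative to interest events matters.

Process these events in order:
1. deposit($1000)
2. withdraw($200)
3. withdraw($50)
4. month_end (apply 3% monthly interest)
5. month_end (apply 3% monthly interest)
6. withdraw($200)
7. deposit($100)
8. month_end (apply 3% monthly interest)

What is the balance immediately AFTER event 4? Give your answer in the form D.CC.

After 1 (deposit($1000)): balance=$1000.00 total_interest=$0.00
After 2 (withdraw($200)): balance=$800.00 total_interest=$0.00
After 3 (withdraw($50)): balance=$750.00 total_interest=$0.00
After 4 (month_end (apply 3% monthly interest)): balance=$772.50 total_interest=$22.50

Answer: 772.50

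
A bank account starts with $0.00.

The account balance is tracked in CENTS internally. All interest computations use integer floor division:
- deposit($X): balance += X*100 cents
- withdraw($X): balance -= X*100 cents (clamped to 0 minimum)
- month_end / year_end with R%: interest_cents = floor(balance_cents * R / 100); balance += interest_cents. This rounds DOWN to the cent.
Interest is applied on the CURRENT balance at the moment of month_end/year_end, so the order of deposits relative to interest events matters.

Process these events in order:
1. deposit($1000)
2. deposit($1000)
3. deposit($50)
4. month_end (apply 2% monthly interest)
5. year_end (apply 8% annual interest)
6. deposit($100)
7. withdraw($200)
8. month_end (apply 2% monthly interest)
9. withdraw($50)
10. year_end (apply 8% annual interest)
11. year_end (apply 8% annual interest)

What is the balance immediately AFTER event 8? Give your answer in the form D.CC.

After 1 (deposit($1000)): balance=$1000.00 total_interest=$0.00
After 2 (deposit($1000)): balance=$2000.00 total_interest=$0.00
After 3 (deposit($50)): balance=$2050.00 total_interest=$0.00
After 4 (month_end (apply 2% monthly interest)): balance=$2091.00 total_interest=$41.00
After 5 (year_end (apply 8% annual interest)): balance=$2258.28 total_interest=$208.28
After 6 (deposit($100)): balance=$2358.28 total_interest=$208.28
After 7 (withdraw($200)): balance=$2158.28 total_interest=$208.28
After 8 (month_end (apply 2% monthly interest)): balance=$2201.44 total_interest=$251.44

Answer: 2201.44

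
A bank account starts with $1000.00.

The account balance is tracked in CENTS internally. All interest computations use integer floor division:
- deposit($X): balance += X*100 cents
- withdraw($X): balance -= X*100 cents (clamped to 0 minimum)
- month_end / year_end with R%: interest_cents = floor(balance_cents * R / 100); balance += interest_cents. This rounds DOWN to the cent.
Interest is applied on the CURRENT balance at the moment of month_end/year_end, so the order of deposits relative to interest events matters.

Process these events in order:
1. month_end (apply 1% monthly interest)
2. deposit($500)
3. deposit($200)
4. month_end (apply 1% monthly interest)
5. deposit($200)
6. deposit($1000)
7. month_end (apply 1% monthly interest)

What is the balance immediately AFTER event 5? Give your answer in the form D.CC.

Answer: 1927.10

Derivation:
After 1 (month_end (apply 1% monthly interest)): balance=$1010.00 total_interest=$10.00
After 2 (deposit($500)): balance=$1510.00 total_interest=$10.00
After 3 (deposit($200)): balance=$1710.00 total_interest=$10.00
After 4 (month_end (apply 1% monthly interest)): balance=$1727.10 total_interest=$27.10
After 5 (deposit($200)): balance=$1927.10 total_interest=$27.10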